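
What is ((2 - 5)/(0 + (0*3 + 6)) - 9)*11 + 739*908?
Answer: 1341815/2 ≈ 6.7091e+5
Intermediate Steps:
((2 - 5)/(0 + (0*3 + 6)) - 9)*11 + 739*908 = (-3/(0 + (0 + 6)) - 9)*11 + 671012 = (-3/(0 + 6) - 9)*11 + 671012 = (-3/6 - 9)*11 + 671012 = (-3*⅙ - 9)*11 + 671012 = (-½ - 9)*11 + 671012 = -19/2*11 + 671012 = -209/2 + 671012 = 1341815/2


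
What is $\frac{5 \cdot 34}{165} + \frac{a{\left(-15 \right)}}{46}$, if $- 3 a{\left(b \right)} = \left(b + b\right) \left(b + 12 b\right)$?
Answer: $- \frac{31393}{759} \approx -41.361$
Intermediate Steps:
$a{\left(b \right)} = - \frac{26 b^{2}}{3}$ ($a{\left(b \right)} = - \frac{\left(b + b\right) \left(b + 12 b\right)}{3} = - \frac{2 b 13 b}{3} = - \frac{26 b^{2}}{3}$)
$\frac{5 \cdot 34}{165} + \frac{a{\left(-15 \right)}}{46} = \frac{5 \cdot 34}{165} + \frac{\left(- \frac{26}{3}\right) \left(-15\right)^{2}}{46} = 170 \cdot \frac{1}{165} + \left(- \frac{26}{3}\right) 225 \cdot \frac{1}{46} = \frac{34}{33} - \frac{975}{23} = - \frac{31393}{759}$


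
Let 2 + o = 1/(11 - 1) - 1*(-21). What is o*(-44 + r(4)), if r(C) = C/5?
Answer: -20628/25 ≈ -825.12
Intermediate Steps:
r(C) = C/5 (r(C) = C*(1/5) = C/5)
o = 191/10 (o = -2 + (1/(11 - 1) - 1*(-21)) = -2 + (1/10 + 21) = -2 + 211/10 = 191/10 ≈ 19.100)
o*(-44 + r(4)) = 191*(-44 + (1/5)*4)/10 = 191*(-44 + 4/5)/10 = (191/10)*(-216/5) = -20628/25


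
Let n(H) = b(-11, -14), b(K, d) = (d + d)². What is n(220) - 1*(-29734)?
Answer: 30518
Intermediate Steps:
b(K, d) = 4*d² (b(K, d) = (2*d)² = 4*d²)
n(H) = 784 (n(H) = 4*(-14)² = 4*196 = 784)
n(220) - 1*(-29734) = 784 - 1*(-29734) = 784 + 29734 = 30518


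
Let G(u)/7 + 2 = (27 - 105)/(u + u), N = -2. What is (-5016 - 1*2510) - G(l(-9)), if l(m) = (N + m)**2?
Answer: -908679/121 ≈ -7509.7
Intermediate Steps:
l(m) = (-2 + m)**2
G(u) = -14 - 273/u (G(u) = -14 + 7*((27 - 105)/(u + u)) = -14 + 7*(-78*1/(2*u)) = -14 + 7*(-39/u) = -14 - 273/u)
(-5016 - 1*2510) - G(l(-9)) = (-5016 - 1*2510) - (-14 - 273/(-2 - 9)**2) = (-5016 - 2510) - (-14 - 273/((-11)**2)) = -7526 - (-14 - 273/121) = -7526 - 1*(-1967/121) = -7526 + 1967/121 = -908679/121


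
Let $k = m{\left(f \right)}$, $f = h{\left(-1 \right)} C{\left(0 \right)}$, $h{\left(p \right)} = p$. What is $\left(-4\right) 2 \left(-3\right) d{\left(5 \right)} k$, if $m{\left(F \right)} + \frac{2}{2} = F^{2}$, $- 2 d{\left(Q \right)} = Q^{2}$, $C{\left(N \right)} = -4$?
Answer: $-4500$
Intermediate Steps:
$d{\left(Q \right)} = - \frac{Q^{2}}{2}$
$f = 4$ ($f = \left(-1\right) \left(-4\right) = 4$)
$m{\left(F \right)} = -1 + F^{2}$
$k = 15$ ($k = -1 + 4^{2} = -1 + 16 = 15$)
$\left(-4\right) 2 \left(-3\right) d{\left(5 \right)} k = \left(-4\right) 2 \left(-3\right) \left(- \frac{5^{2}}{2}\right) 15 = \left(-8\right) \left(-3\right) \left(\left(- \frac{1}{2}\right) 25\right) 15 = 24 \left(- \frac{25}{2}\right) 15 = \left(-300\right) 15 = -4500$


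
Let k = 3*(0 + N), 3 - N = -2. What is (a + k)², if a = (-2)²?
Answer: 361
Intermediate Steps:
N = 5 (N = 3 - 1*(-2) = 3 + 2 = 5)
k = 15 (k = 3*(0 + 5) = 3*5 = 15)
a = 4
(a + k)² = (4 + 15)² = 19² = 361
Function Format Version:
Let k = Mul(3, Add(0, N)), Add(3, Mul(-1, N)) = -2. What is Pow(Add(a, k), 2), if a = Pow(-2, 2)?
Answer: 361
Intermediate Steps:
N = 5 (N = Add(3, Mul(-1, -2)) = Add(3, 2) = 5)
k = 15 (k = Mul(3, Add(0, 5)) = Mul(3, 5) = 15)
a = 4
Pow(Add(a, k), 2) = Pow(Add(4, 15), 2) = Pow(19, 2) = 361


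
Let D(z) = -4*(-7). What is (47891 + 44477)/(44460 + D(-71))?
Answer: 11546/5561 ≈ 2.0762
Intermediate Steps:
D(z) = 28
(47891 + 44477)/(44460 + D(-71)) = (47891 + 44477)/(44460 + 28) = 92368/44488 = 92368*(1/44488) = 11546/5561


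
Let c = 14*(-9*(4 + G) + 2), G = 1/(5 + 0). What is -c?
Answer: 2506/5 ≈ 501.20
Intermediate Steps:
G = ⅕ (G = 1/5 = ⅕ ≈ 0.20000)
c = -2506/5 (c = 14*(-9*(4 + ⅕) + 2) = 14*(-9*21/5 + 2) = 14*(-3*63/5 + 2) = 14*(-189/5 + 2) = 14*(-179/5) = -2506/5 ≈ -501.20)
-c = -1*(-2506/5) = 2506/5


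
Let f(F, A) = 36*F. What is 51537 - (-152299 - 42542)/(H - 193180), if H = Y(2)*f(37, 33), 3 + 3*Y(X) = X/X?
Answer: 10001487675/194068 ≈ 51536.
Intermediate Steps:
Y(X) = -2/3 (Y(X) = -1 + (X/X)/3 = -1 + (1/3)*1 = -1 + 1/3 = -2/3)
H = -888 (H = -24*37 = -2/3*1332 = -888)
51537 - (-152299 - 42542)/(H - 193180) = 51537 - (-152299 - 42542)/(-888 - 193180) = 51537 - (-194841)/(-194068) = 51537 - (-194841)*(-1)/194068 = 51537 - 1*194841/194068 = 51537 - 194841/194068 = 10001487675/194068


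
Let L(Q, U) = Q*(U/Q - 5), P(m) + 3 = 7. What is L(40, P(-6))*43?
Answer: -8428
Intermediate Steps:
P(m) = 4 (P(m) = -3 + 7 = 4)
L(Q, U) = Q*(-5 + U/Q)
L(40, P(-6))*43 = (4 - 5*40)*43 = (4 - 200)*43 = -196*43 = -8428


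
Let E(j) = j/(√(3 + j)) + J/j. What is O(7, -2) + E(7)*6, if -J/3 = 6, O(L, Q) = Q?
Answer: -122/7 + 21*√10/5 ≈ -4.1470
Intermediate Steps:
J = -18 (J = -3*6 = -18)
E(j) = -18/j + j/√(3 + j) (E(j) = j/(√(3 + j)) - 18/j = j/√(3 + j) - 18/j = -18/j + j/√(3 + j))
O(7, -2) + E(7)*6 = -2 + (-18/7 + 7/√(3 + 7))*6 = -2 + (-18*⅐ + 7/√10)*6 = -2 + (-18/7 + 7*(√10/10))*6 = -2 + (-18/7 + 7*√10/10)*6 = -2 + (-108/7 + 21*√10/5) = -122/7 + 21*√10/5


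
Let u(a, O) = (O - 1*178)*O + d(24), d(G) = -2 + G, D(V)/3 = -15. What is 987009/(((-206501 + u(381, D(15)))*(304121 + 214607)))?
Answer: -987009/101901003232 ≈ -9.6860e-6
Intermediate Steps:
D(V) = -45 (D(V) = 3*(-15) = -45)
u(a, O) = 22 + O*(-178 + O) (u(a, O) = (O - 1*178)*O + (-2 + 24) = (O - 178)*O + 22 = (-178 + O)*O + 22 = O*(-178 + O) + 22 = 22 + O*(-178 + O))
987009/(((-206501 + u(381, D(15)))*(304121 + 214607))) = 987009/(((-206501 + (22 + (-45)² - 178*(-45)))*(304121 + 214607))) = 987009/(((-206501 + (22 + 2025 + 8010))*518728)) = 987009/(((-206501 + 10057)*518728)) = 987009/((-196444*518728)) = 987009/(-101901003232) = 987009*(-1/101901003232) = -987009/101901003232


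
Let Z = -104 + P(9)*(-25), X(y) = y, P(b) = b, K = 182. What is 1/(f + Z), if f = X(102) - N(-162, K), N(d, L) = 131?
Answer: -1/358 ≈ -0.0027933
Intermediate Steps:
Z = -329 (Z = -104 + 9*(-25) = -104 - 225 = -329)
f = -29 (f = 102 - 1*131 = 102 - 131 = -29)
1/(f + Z) = 1/(-29 - 329) = 1/(-358) = -1/358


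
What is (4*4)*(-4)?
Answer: -64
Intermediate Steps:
(4*4)*(-4) = 16*(-4) = -64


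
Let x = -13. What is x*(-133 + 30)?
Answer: 1339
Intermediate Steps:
x*(-133 + 30) = -13*(-133 + 30) = -13*(-103) = 1339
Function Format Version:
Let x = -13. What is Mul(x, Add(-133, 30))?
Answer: 1339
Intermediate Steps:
Mul(x, Add(-133, 30)) = Mul(-13, Add(-133, 30)) = Mul(-13, -103) = 1339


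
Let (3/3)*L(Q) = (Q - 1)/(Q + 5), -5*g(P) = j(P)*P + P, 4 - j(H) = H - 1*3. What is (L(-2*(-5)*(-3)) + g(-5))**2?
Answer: 126736/625 ≈ 202.78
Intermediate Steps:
j(H) = 7 - H (j(H) = 4 - (H - 1*3) = 4 - (H - 3) = 4 - (-3 + H) = 4 + (3 - H) = 7 - H)
g(P) = -P/5 - P*(7 - P)/5 (g(P) = -((7 - P)*P + P)/5 = -(P*(7 - P) + P)/5 = -(P + P*(7 - P))/5 = -P/5 - P*(7 - P)/5)
L(Q) = (-1 + Q)/(5 + Q) (L(Q) = (Q - 1)/(Q + 5) = (-1 + Q)/(5 + Q))
(L(-2*(-5)*(-3)) + g(-5))**2 = ((-1 - 2*(-5)*(-3))/(5 - 2*(-5)*(-3)) + (1/5)*(-5)*(-8 - 5))**2 = ((-1 + 10*(-3))/(5 + 10*(-3)) + (1/5)*(-5)*(-13))**2 = ((-1 - 30)/(5 - 30) + 13)**2 = (-31/(-25) + 13)**2 = (-1/25*(-31) + 13)**2 = (31/25 + 13)**2 = (356/25)**2 = 126736/625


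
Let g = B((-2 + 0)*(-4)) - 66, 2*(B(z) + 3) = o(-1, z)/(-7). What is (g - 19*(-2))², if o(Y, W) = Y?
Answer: 187489/196 ≈ 956.58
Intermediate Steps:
B(z) = -41/14 (B(z) = -3 + (-1/(-7))/2 = -3 + (-1*(-⅐))/2 = -3 + (½)*(⅐) = -3 + 1/14 = -41/14)
g = -965/14 (g = -41/14 - 66 = -965/14 ≈ -68.929)
(g - 19*(-2))² = (-965/14 - 19*(-2))² = (-965/14 + 38)² = (-433/14)² = 187489/196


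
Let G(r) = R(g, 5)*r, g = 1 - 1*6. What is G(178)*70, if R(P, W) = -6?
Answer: -74760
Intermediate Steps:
g = -5 (g = 1 - 6 = -5)
G(r) = -6*r
G(178)*70 = -6*178*70 = -1068*70 = -74760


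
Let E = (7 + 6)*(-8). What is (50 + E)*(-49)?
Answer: 2646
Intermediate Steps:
E = -104 (E = 13*(-8) = -104)
(50 + E)*(-49) = (50 - 104)*(-49) = -54*(-49) = 2646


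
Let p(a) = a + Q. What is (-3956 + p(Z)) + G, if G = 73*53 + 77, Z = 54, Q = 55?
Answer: 99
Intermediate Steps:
p(a) = 55 + a (p(a) = a + 55 = 55 + a)
G = 3946 (G = 3869 + 77 = 3946)
(-3956 + p(Z)) + G = (-3956 + (55 + 54)) + 3946 = (-3956 + 109) + 3946 = -3847 + 3946 = 99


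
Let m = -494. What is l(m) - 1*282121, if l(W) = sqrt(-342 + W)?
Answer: -282121 + 2*I*sqrt(209) ≈ -2.8212e+5 + 28.914*I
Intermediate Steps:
l(m) - 1*282121 = sqrt(-342 - 494) - 1*282121 = sqrt(-836) - 282121 = 2*I*sqrt(209) - 282121 = -282121 + 2*I*sqrt(209)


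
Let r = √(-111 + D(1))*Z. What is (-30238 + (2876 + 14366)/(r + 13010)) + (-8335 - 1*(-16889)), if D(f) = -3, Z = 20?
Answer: (-216840*√114 + 141045799*I)/(5*(-1301*I + 2*√114)) ≈ -21683.0 - 0.021747*I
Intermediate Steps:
r = 20*I*√114 (r = √(-111 - 3)*20 = √(-114)*20 = (I*√114)*20 = 20*I*√114 ≈ 213.54*I)
(-30238 + (2876 + 14366)/(r + 13010)) + (-8335 - 1*(-16889)) = (-30238 + (2876 + 14366)/(20*I*√114 + 13010)) + (-8335 - 1*(-16889)) = (-30238 + 17242/(13010 + 20*I*√114)) + (-8335 + 16889) = (-30238 + 17242/(13010 + 20*I*√114)) + 8554 = -21684 + 17242/(13010 + 20*I*√114)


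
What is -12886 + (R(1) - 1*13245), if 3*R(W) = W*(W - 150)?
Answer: -78542/3 ≈ -26181.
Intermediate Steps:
R(W) = W*(-150 + W)/3 (R(W) = (W*(W - 150))/3 = (W*(-150 + W))/3 = W*(-150 + W)/3)
-12886 + (R(1) - 1*13245) = -12886 + ((⅓)*1*(-150 + 1) - 1*13245) = -12886 + ((⅓)*1*(-149) - 13245) = -12886 + (-149/3 - 13245) = -12886 - 39884/3 = -78542/3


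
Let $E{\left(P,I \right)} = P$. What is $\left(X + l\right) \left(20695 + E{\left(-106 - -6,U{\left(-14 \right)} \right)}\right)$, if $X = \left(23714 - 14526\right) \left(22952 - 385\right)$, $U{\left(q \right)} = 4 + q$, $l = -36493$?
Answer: $4269530976285$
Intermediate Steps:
$X = 207345596$ ($X = 9188 \cdot 22567 = 207345596$)
$\left(X + l\right) \left(20695 + E{\left(-106 - -6,U{\left(-14 \right)} \right)}\right) = \left(207345596 - 36493\right) \left(20695 - 100\right) = 207309103 \left(20695 + \left(-106 + 6\right)\right) = 207309103 \left(20695 - 100\right) = 207309103 \cdot 20595 = 4269530976285$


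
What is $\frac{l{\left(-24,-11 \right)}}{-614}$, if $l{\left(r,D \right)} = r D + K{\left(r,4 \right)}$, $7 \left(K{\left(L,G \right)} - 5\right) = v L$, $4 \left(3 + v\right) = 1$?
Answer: $- \frac{1949}{4298} \approx -0.45347$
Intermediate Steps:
$v = - \frac{11}{4}$ ($v = -3 + \frac{1}{4} \cdot 1 = -3 + \frac{1}{4} = - \frac{11}{4} \approx -2.75$)
$K{\left(L,G \right)} = 5 - \frac{11 L}{28}$ ($K{\left(L,G \right)} = 5 + \frac{\left(- \frac{11}{4}\right) L}{7} = 5 - \frac{11 L}{28}$)
$l{\left(r,D \right)} = 5 - \frac{11 r}{28} + D r$ ($l{\left(r,D \right)} = r D - \left(-5 + \frac{11 r}{28}\right) = D r - \left(-5 + \frac{11 r}{28}\right) = 5 - \frac{11 r}{28} + D r$)
$\frac{l{\left(-24,-11 \right)}}{-614} = \frac{5 - - \frac{66}{7} - -264}{-614} = \left(5 + \frac{66}{7} + 264\right) \left(- \frac{1}{614}\right) = \frac{1949}{7} \left(- \frac{1}{614}\right) = - \frac{1949}{4298}$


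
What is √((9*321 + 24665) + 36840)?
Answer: √64394 ≈ 253.76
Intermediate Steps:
√((9*321 + 24665) + 36840) = √((2889 + 24665) + 36840) = √(27554 + 36840) = √64394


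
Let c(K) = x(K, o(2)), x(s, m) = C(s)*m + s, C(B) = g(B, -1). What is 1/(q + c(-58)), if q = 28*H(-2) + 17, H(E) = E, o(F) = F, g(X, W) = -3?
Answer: -1/103 ≈ -0.0097087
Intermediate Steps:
C(B) = -3
q = -39 (q = 28*(-2) + 17 = -56 + 17 = -39)
x(s, m) = s - 3*m (x(s, m) = -3*m + s = s - 3*m)
c(K) = -6 + K (c(K) = K - 3*2 = K - 6 = -6 + K)
1/(q + c(-58)) = 1/(-39 + (-6 - 58)) = 1/(-39 - 64) = 1/(-103) = -1/103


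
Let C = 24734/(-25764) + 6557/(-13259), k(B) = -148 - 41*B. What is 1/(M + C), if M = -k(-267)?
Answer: -170802438/1844743969289 ≈ -9.2589e-5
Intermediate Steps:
k(B) = -148 - 41*B
C = -248441327/170802438 (C = 24734*(-1/25764) + 6557*(-1/13259) = -12367/12882 - 6557/13259 = -248441327/170802438 ≈ -1.4546)
M = -10799 (M = -(-148 - 41*(-267)) = -(-148 + 10947) = -1*10799 = -10799)
1/(M + C) = 1/(-10799 - 248441327/170802438) = 1/(-1844743969289/170802438) = -170802438/1844743969289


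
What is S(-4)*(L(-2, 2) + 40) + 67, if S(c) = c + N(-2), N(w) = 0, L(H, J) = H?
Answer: -85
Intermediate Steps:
S(c) = c (S(c) = c + 0 = c)
S(-4)*(L(-2, 2) + 40) + 67 = -4*(-2 + 40) + 67 = -4*38 + 67 = -152 + 67 = -85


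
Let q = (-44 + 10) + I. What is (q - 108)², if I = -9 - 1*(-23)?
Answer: 16384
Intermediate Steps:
I = 14 (I = -9 + 23 = 14)
q = -20 (q = (-44 + 10) + 14 = -34 + 14 = -20)
(q - 108)² = (-20 - 108)² = (-128)² = 16384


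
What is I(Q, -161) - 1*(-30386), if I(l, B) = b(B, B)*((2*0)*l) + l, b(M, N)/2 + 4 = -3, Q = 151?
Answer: 30537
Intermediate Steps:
b(M, N) = -14 (b(M, N) = -8 + 2*(-3) = -8 - 6 = -14)
I(l, B) = l (I(l, B) = -14*2*0*l + l = -0*l + l = -14*0 + l = 0 + l = l)
I(Q, -161) - 1*(-30386) = 151 - 1*(-30386) = 151 + 30386 = 30537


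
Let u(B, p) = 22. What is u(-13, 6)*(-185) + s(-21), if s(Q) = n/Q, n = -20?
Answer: -85450/21 ≈ -4069.0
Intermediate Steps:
s(Q) = -20/Q
u(-13, 6)*(-185) + s(-21) = 22*(-185) - 20/(-21) = -4070 - 20*(-1/21) = -4070 + 20/21 = -85450/21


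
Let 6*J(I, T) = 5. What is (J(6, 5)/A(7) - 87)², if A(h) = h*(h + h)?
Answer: 2616424801/345744 ≈ 7567.5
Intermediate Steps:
A(h) = 2*h² (A(h) = h*(2*h) = 2*h²)
J(I, T) = ⅚ (J(I, T) = (⅙)*5 = ⅚)
(J(6, 5)/A(7) - 87)² = (5/(6*((2*7²))) - 87)² = (5/(6*((2*49))) - 87)² = ((⅚)/98 - 87)² = ((⅚)*(1/98) - 87)² = (5/588 - 87)² = (-51151/588)² = 2616424801/345744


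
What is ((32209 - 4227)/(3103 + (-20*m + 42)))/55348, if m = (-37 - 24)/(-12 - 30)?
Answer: 293811/1810848190 ≈ 0.00016225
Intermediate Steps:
m = 61/42 (m = -61/(-42) = -61*(-1/42) = 61/42 ≈ 1.4524)
((32209 - 4227)/(3103 + (-20*m + 42)))/55348 = ((32209 - 4227)/(3103 + (-20*61/42 + 42)))/55348 = (27982/(3103 + (-610/21 + 42)))*(1/55348) = (27982/(3103 + 272/21))*(1/55348) = (27982/(65435/21))*(1/55348) = (27982*(21/65435))*(1/55348) = (587622/65435)*(1/55348) = 293811/1810848190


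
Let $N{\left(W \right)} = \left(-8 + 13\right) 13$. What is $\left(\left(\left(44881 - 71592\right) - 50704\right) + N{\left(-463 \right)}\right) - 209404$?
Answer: $-286754$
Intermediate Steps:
$N{\left(W \right)} = 65$ ($N{\left(W \right)} = 5 \cdot 13 = 65$)
$\left(\left(\left(44881 - 71592\right) - 50704\right) + N{\left(-463 \right)}\right) - 209404 = \left(\left(\left(44881 - 71592\right) - 50704\right) + 65\right) - 209404 = \left(\left(-26711 - 50704\right) + 65\right) - 209404 = \left(-77415 + 65\right) - 209404 = -77350 - 209404 = -286754$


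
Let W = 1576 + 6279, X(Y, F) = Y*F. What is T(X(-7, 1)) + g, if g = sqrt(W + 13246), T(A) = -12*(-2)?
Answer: 24 + sqrt(21101) ≈ 169.26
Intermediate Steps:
X(Y, F) = F*Y
T(A) = 24
W = 7855
g = sqrt(21101) (g = sqrt(7855 + 13246) = sqrt(21101) ≈ 145.26)
T(X(-7, 1)) + g = 24 + sqrt(21101)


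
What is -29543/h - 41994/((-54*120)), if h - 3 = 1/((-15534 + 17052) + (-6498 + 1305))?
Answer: -4882458751/496080 ≈ -9842.1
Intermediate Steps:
h = 11024/3675 (h = 3 + 1/((-15534 + 17052) + (-6498 + 1305)) = 3 + 1/(1518 - 5193) = 3 + 1/(-3675) = 3 - 1/3675 = 11024/3675 ≈ 2.9997)
-29543/h - 41994/((-54*120)) = -29543/11024/3675 - 41994/((-54*120)) = -29543*3675/11024 - 41994/(-6480) = -108570525/11024 - 41994*(-1/6480) = -108570525/11024 + 2333/360 = -4882458751/496080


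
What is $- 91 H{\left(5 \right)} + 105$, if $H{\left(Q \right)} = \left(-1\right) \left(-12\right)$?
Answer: $-987$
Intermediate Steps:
$H{\left(Q \right)} = 12$
$- 91 H{\left(5 \right)} + 105 = \left(-91\right) 12 + 105 = -1092 + 105 = -987$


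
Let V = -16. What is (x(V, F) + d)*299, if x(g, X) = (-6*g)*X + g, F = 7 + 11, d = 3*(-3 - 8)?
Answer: 502021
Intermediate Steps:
d = -33 (d = 3*(-11) = -33)
F = 18
x(g, X) = g - 6*X*g (x(g, X) = -6*X*g + g = g - 6*X*g)
(x(V, F) + d)*299 = (-16*(1 - 6*18) - 33)*299 = (-16*(1 - 108) - 33)*299 = (-16*(-107) - 33)*299 = (1712 - 33)*299 = 1679*299 = 502021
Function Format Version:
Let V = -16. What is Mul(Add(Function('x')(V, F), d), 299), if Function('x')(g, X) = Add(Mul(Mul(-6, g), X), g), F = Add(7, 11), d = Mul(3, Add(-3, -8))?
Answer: 502021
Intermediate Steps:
d = -33 (d = Mul(3, -11) = -33)
F = 18
Function('x')(g, X) = Add(g, Mul(-6, X, g)) (Function('x')(g, X) = Add(Mul(-6, X, g), g) = Add(g, Mul(-6, X, g)))
Mul(Add(Function('x')(V, F), d), 299) = Mul(Add(Mul(-16, Add(1, Mul(-6, 18))), -33), 299) = Mul(Add(Mul(-16, Add(1, -108)), -33), 299) = Mul(Add(Mul(-16, -107), -33), 299) = Mul(Add(1712, -33), 299) = Mul(1679, 299) = 502021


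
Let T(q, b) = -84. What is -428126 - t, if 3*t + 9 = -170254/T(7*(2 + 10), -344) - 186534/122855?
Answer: -948239841421/2211390 ≈ -4.2880e+5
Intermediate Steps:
t = 1486286281/2211390 (t = -3 + (-170254/(-84) - 186534/122855)/3 = -3 + (-170254*(-1/84) - 186534*1/122855)/3 = -3 + (12161/6 - 186534/122855)/3 = -3 + (⅓)*(1492920451/737130) = -3 + 1492920451/2211390 = 1486286281/2211390 ≈ 672.11)
-428126 - t = -428126 - 1*1486286281/2211390 = -428126 - 1486286281/2211390 = -948239841421/2211390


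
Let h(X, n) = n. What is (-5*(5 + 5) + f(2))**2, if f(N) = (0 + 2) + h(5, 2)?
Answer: 2116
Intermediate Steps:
f(N) = 4 (f(N) = (0 + 2) + 2 = 2 + 2 = 4)
(-5*(5 + 5) + f(2))**2 = (-5*(5 + 5) + 4)**2 = (-5*10 + 4)**2 = (-50 + 4)**2 = (-46)**2 = 2116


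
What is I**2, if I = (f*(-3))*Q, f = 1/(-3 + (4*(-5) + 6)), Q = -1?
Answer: 9/289 ≈ 0.031142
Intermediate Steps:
f = -1/17 (f = 1/(-3 + (-20 + 6)) = 1/(-3 - 14) = 1/(-17) = -1/17 ≈ -0.058824)
I = -3/17 (I = -1/17*(-3)*(-1) = (3/17)*(-1) = -3/17 ≈ -0.17647)
I**2 = (-3/17)**2 = 9/289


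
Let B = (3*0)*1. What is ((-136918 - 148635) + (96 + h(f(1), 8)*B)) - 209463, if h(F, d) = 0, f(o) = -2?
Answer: -494920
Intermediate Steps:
B = 0 (B = 0*1 = 0)
((-136918 - 148635) + (96 + h(f(1), 8)*B)) - 209463 = ((-136918 - 148635) + (96 + 0*0)) - 209463 = (-285553 + (96 + 0)) - 209463 = (-285553 + 96) - 209463 = -285457 - 209463 = -494920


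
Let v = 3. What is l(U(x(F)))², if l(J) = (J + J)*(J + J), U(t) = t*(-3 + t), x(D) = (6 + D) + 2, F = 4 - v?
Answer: 136048896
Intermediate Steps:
F = 1 (F = 4 - 1*3 = 4 - 3 = 1)
x(D) = 8 + D
l(J) = 4*J² (l(J) = (2*J)*(2*J) = 4*J²)
l(U(x(F)))² = (4*((8 + 1)*(-3 + (8 + 1)))²)² = (4*(9*(-3 + 9))²)² = (4*(9*6)²)² = (4*54²)² = (4*2916)² = 11664² = 136048896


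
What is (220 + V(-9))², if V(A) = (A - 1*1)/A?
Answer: 3960100/81 ≈ 48890.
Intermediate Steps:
V(A) = (-1 + A)/A (V(A) = (A - 1)/A = (-1 + A)/A)
(220 + V(-9))² = (220 + (-1 - 9)/(-9))² = (220 - ⅑*(-10))² = (220 + 10/9)² = (1990/9)² = 3960100/81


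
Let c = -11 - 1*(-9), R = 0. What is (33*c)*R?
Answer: 0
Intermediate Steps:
c = -2 (c = -11 + 9 = -2)
(33*c)*R = (33*(-2))*0 = -66*0 = 0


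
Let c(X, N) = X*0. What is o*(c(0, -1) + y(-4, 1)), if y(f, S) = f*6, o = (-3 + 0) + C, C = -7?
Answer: 240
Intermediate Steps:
o = -10 (o = (-3 + 0) - 7 = -3 - 7 = -10)
c(X, N) = 0
y(f, S) = 6*f
o*(c(0, -1) + y(-4, 1)) = -10*(0 + 6*(-4)) = -10*(0 - 24) = -10*(-24) = 240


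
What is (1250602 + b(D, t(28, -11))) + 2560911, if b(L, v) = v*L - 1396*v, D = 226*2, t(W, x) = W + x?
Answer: 3795465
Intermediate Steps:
D = 452
b(L, v) = -1396*v + L*v (b(L, v) = L*v - 1396*v = -1396*v + L*v)
(1250602 + b(D, t(28, -11))) + 2560911 = (1250602 + (28 - 11)*(-1396 + 452)) + 2560911 = (1250602 + 17*(-944)) + 2560911 = (1250602 - 16048) + 2560911 = 1234554 + 2560911 = 3795465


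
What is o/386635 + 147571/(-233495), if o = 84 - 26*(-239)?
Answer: -2223422483/3611093573 ≈ -0.61572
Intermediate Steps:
o = 6298 (o = 84 + 6214 = 6298)
o/386635 + 147571/(-233495) = 6298/386635 + 147571/(-233495) = 6298*(1/386635) + 147571*(-1/233495) = 6298/386635 - 147571/233495 = -2223422483/3611093573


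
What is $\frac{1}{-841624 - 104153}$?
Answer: $- \frac{1}{945777} \approx -1.0573 \cdot 10^{-6}$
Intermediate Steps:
$\frac{1}{-841624 - 104153} = \frac{1}{-945777} = - \frac{1}{945777}$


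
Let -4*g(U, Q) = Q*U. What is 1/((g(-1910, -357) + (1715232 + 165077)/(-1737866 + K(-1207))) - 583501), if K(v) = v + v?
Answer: -1740280/1312118181489 ≈ -1.3263e-6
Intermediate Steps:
K(v) = 2*v
g(U, Q) = -Q*U/4
1/((g(-1910, -357) + (1715232 + 165077)/(-1737866 + K(-1207))) - 583501) = 1/((-¼*(-357)*(-1910) + (1715232 + 165077)/(-1737866 + 2*(-1207))) - 583501) = 1/((-340935/2 + 1880309/(-1737866 - 2414)) - 583501) = 1/((-340935/2 + 1880309/(-1740280)) - 583501) = 1/((-340935/2 + 1880309*(-1/1740280)) - 583501) = 1/((-340935/2 - 1880309/1740280) - 583501) = 1/(-296663061209/1740280 - 583501) = 1/(-1312118181489/1740280) = -1740280/1312118181489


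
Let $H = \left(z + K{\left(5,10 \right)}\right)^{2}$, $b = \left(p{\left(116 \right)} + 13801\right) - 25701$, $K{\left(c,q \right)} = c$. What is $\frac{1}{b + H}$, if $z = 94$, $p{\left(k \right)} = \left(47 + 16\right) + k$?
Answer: $- \frac{1}{1920} \approx -0.00052083$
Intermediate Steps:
$p{\left(k \right)} = 63 + k$
$b = -11721$ ($b = \left(\left(63 + 116\right) + 13801\right) - 25701 = \left(179 + 13801\right) - 25701 = 13980 - 25701 = -11721$)
$H = 9801$ ($H = \left(94 + 5\right)^{2} = 99^{2} = 9801$)
$\frac{1}{b + H} = \frac{1}{-11721 + 9801} = \frac{1}{-1920} = - \frac{1}{1920}$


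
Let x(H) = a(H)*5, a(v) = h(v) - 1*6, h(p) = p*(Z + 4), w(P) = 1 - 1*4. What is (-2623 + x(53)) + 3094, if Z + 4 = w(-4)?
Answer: -354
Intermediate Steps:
w(P) = -3 (w(P) = 1 - 4 = -3)
Z = -7 (Z = -4 - 3 = -7)
h(p) = -3*p (h(p) = p*(-7 + 4) = p*(-3) = -3*p)
a(v) = -6 - 3*v (a(v) = -3*v - 1*6 = -3*v - 6 = -6 - 3*v)
x(H) = -30 - 15*H (x(H) = (-6 - 3*H)*5 = -30 - 15*H)
(-2623 + x(53)) + 3094 = (-2623 + (-30 - 15*53)) + 3094 = (-2623 + (-30 - 795)) + 3094 = (-2623 - 825) + 3094 = -3448 + 3094 = -354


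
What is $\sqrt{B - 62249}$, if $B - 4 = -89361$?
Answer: $7 i \sqrt{3094} \approx 389.37 i$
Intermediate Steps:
$B = -89357$ ($B = 4 - 89361 = -89357$)
$\sqrt{B - 62249} = \sqrt{-89357 - 62249} = \sqrt{-151606} = 7 i \sqrt{3094}$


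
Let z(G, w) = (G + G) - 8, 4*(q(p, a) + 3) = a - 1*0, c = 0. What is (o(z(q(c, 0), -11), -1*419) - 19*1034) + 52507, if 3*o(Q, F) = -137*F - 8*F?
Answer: 159338/3 ≈ 53113.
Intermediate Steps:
q(p, a) = -3 + a/4 (q(p, a) = -3 + (a - 1*0)/4 = -3 + (a + 0)/4 = -3 + a/4)
z(G, w) = -8 + 2*G (z(G, w) = 2*G - 8 = -8 + 2*G)
o(Q, F) = -145*F/3 (o(Q, F) = (-137*F - 8*F)/3 = (-145*F)/3 = -145*F/3)
(o(z(q(c, 0), -11), -1*419) - 19*1034) + 52507 = (-(-145)*419/3 - 19*1034) + 52507 = (-145/3*(-419) - 19646) + 52507 = (60755/3 - 19646) + 52507 = 1817/3 + 52507 = 159338/3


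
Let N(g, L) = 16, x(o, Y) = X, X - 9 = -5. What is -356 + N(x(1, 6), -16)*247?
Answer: 3596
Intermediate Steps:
X = 4 (X = 9 - 5 = 4)
x(o, Y) = 4
-356 + N(x(1, 6), -16)*247 = -356 + 16*247 = -356 + 3952 = 3596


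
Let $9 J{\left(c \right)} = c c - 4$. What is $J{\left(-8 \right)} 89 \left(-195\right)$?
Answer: $-115700$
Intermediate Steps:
$J{\left(c \right)} = - \frac{4}{9} + \frac{c^{2}}{9}$ ($J{\left(c \right)} = \frac{c c - 4}{9} = \frac{c^{2} - 4}{9} = \frac{-4 + c^{2}}{9} = - \frac{4}{9} + \frac{c^{2}}{9}$)
$J{\left(-8 \right)} 89 \left(-195\right) = \left(- \frac{4}{9} + \frac{\left(-8\right)^{2}}{9}\right) 89 \left(-195\right) = \left(- \frac{4}{9} + \frac{1}{9} \cdot 64\right) 89 \left(-195\right) = \left(- \frac{4}{9} + \frac{64}{9}\right) 89 \left(-195\right) = \frac{20}{3} \cdot 89 \left(-195\right) = \frac{1780}{3} \left(-195\right) = -115700$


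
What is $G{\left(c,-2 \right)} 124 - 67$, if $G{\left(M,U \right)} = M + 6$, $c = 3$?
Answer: $1049$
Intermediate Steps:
$G{\left(M,U \right)} = 6 + M$
$G{\left(c,-2 \right)} 124 - 67 = \left(6 + 3\right) 124 - 67 = 9 \cdot 124 - 67 = 1116 - 67 = 1049$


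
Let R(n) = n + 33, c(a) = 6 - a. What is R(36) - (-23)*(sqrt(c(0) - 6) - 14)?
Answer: -253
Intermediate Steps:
R(n) = 33 + n
R(36) - (-23)*(sqrt(c(0) - 6) - 14) = (33 + 36) - (-23)*(sqrt((6 - 1*0) - 6) - 14) = 69 - (-23)*(sqrt((6 + 0) - 6) - 14) = 69 - (-23)*(sqrt(6 - 6) - 14) = 69 - (-23)*(sqrt(0) - 14) = 69 - (-23)*(0 - 14) = 69 - (-23)*(-14) = 69 - 1*322 = 69 - 322 = -253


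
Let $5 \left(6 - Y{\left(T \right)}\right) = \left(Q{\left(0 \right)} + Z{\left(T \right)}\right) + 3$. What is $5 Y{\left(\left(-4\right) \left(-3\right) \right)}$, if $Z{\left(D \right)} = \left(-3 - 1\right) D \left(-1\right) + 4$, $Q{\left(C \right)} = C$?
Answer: $-25$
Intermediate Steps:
$Z{\left(D \right)} = 4 + 4 D$ ($Z{\left(D \right)} = - 4 D \left(-1\right) + 4 = 4 D + 4 = 4 + 4 D$)
$Y{\left(T \right)} = \frac{23}{5} - \frac{4 T}{5}$ ($Y{\left(T \right)} = 6 - \frac{\left(0 + \left(4 + 4 T\right)\right) + 3}{5} = 6 - \frac{\left(4 + 4 T\right) + 3}{5} = 6 - \frac{7 + 4 T}{5} = 6 - \left(\frac{7}{5} + \frac{4 T}{5}\right) = \frac{23}{5} - \frac{4 T}{5}$)
$5 Y{\left(\left(-4\right) \left(-3\right) \right)} = 5 \left(\frac{23}{5} - \frac{4 \left(\left(-4\right) \left(-3\right)\right)}{5}\right) = 5 \left(\frac{23}{5} - \frac{48}{5}\right) = 5 \left(-5\right) = -25$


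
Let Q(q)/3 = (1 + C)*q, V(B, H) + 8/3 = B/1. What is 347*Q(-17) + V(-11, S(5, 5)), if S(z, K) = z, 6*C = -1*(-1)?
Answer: -123961/6 ≈ -20660.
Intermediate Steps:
C = ⅙ (C = (-1*(-1))/6 = (⅙)*1 = ⅙ ≈ 0.16667)
V(B, H) = -8/3 + B (V(B, H) = -8/3 + B/1 = -8/3 + B*1 = -8/3 + B)
Q(q) = 7*q/2 (Q(q) = 3*((1 + ⅙)*q) = 3*(7*q/6) = 7*q/2)
347*Q(-17) + V(-11, S(5, 5)) = 347*((7/2)*(-17)) + (-8/3 - 11) = 347*(-119/2) - 41/3 = -41293/2 - 41/3 = -123961/6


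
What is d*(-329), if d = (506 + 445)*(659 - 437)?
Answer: -69459138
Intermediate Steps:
d = 211122 (d = 951*222 = 211122)
d*(-329) = 211122*(-329) = -69459138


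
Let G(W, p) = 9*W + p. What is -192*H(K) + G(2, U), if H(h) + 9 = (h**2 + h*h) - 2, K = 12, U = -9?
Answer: -53175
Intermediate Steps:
H(h) = -11 + 2*h**2 (H(h) = -9 + ((h**2 + h*h) - 2) = -9 + ((h**2 + h**2) - 2) = -9 + (2*h**2 - 2) = -9 + (-2 + 2*h**2) = -11 + 2*h**2)
G(W, p) = p + 9*W
-192*H(K) + G(2, U) = -192*(-11 + 2*12**2) + (-9 + 9*2) = -192*(-11 + 2*144) + (-9 + 18) = -192*(-11 + 288) + 9 = -192*277 + 9 = -53184 + 9 = -53175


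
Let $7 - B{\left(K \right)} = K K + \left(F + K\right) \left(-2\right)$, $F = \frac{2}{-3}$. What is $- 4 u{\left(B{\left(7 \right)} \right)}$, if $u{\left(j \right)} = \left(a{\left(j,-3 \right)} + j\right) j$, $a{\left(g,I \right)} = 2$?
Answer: $- \frac{28864}{9} \approx -3207.1$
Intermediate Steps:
$F = - \frac{2}{3}$ ($F = 2 \left(- \frac{1}{3}\right) = - \frac{2}{3} \approx -0.66667$)
$B{\left(K \right)} = \frac{17}{3} - K^{2} + 2 K$ ($B{\left(K \right)} = 7 - \left(K K + \left(- \frac{2}{3} + K\right) \left(-2\right)\right) = 7 - \left(K^{2} - \left(- \frac{4}{3} + 2 K\right)\right) = 7 - \left(\frac{4}{3} + K^{2} - 2 K\right) = \frac{17}{3} - K^{2} + 2 K$)
$u{\left(j \right)} = j \left(2 + j\right)$ ($u{\left(j \right)} = \left(2 + j\right) j = j \left(2 + j\right)$)
$- 4 u{\left(B{\left(7 \right)} \right)} = - 4 \left(\frac{17}{3} - 7^{2} + 2 \cdot 7\right) \left(2 + \left(\frac{17}{3} - 7^{2} + 2 \cdot 7\right)\right) = - 4 \left(\frac{17}{3} - 49 + 14\right) \left(2 + \left(\frac{17}{3} - 49 + 14\right)\right) = - 4 \left(- \frac{88 \left(2 - \frac{88}{3}\right)}{3}\right) = - 4 \left(\left(- \frac{88}{3}\right) \left(- \frac{82}{3}\right)\right) = \left(-4\right) \frac{7216}{9} = - \frac{28864}{9}$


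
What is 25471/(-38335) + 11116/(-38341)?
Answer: -1402715471/1469802235 ≈ -0.95436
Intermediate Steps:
25471/(-38335) + 11116/(-38341) = 25471*(-1/38335) + 11116*(-1/38341) = -25471/38335 - 11116/38341 = -1402715471/1469802235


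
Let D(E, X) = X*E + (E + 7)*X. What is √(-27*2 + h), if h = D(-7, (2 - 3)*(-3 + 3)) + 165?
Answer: √111 ≈ 10.536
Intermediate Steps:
D(E, X) = E*X + X*(7 + E) (D(E, X) = E*X + (7 + E)*X = E*X + X*(7 + E))
h = 165 (h = ((2 - 3)*(-3 + 3))*(7 + 2*(-7)) + 165 = (-1*0)*(7 - 14) + 165 = 0*(-7) + 165 = 0 + 165 = 165)
√(-27*2 + h) = √(-27*2 + 165) = √(-54 + 165) = √111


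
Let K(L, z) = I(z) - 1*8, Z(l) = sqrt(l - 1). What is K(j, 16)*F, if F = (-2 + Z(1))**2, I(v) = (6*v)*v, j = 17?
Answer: 6112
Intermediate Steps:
Z(l) = sqrt(-1 + l)
I(v) = 6*v**2
F = 4 (F = (-2 + sqrt(-1 + 1))**2 = (-2 + sqrt(0))**2 = (-2 + 0)**2 = (-2)**2 = 4)
K(L, z) = -8 + 6*z**2 (K(L, z) = 6*z**2 - 1*8 = 6*z**2 - 8 = -8 + 6*z**2)
K(j, 16)*F = (-8 + 6*16**2)*4 = (-8 + 6*256)*4 = (-8 + 1536)*4 = 1528*4 = 6112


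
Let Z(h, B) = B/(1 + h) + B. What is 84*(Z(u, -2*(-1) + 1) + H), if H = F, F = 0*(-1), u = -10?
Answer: 224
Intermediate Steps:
F = 0
Z(h, B) = B + B/(1 + h) (Z(h, B) = B/(1 + h) + B = B + B/(1 + h))
H = 0
84*(Z(u, -2*(-1) + 1) + H) = 84*((-2*(-1) + 1)*(2 - 10)/(1 - 10) + 0) = 84*((2 + 1)*(-8)/(-9) + 0) = 84*(3*(-⅑)*(-8) + 0) = 84*(8/3 + 0) = 84*(8/3) = 224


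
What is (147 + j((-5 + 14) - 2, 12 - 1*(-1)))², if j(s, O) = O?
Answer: 25600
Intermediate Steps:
(147 + j((-5 + 14) - 2, 12 - 1*(-1)))² = (147 + (12 - 1*(-1)))² = (147 + (12 + 1))² = (147 + 13)² = 160² = 25600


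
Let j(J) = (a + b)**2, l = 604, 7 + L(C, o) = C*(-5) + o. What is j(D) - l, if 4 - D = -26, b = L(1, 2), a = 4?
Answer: -568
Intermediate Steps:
L(C, o) = -7 + o - 5*C (L(C, o) = -7 + (C*(-5) + o) = -7 + (-5*C + o) = -7 + (o - 5*C) = -7 + o - 5*C)
b = -10 (b = -7 + 2 - 5*1 = -7 + 2 - 5 = -10)
D = 30 (D = 4 - 1*(-26) = 4 + 26 = 30)
j(J) = 36 (j(J) = (4 - 10)**2 = (-6)**2 = 36)
j(D) - l = 36 - 1*604 = 36 - 604 = -568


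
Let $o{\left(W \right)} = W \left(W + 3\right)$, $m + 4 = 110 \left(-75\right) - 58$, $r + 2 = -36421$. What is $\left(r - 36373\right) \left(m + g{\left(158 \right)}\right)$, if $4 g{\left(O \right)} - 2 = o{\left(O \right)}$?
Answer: $142097792$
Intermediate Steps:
$r = -36423$ ($r = -2 - 36421 = -36423$)
$m = -8312$ ($m = -4 + \left(110 \left(-75\right) - 58\right) = -4 - 8308 = -8312$)
$o{\left(W \right)} = W \left(3 + W\right)$
$g{\left(O \right)} = \frac{1}{2} + \frac{O \left(3 + O\right)}{4}$
$\left(r - 36373\right) \left(m + g{\left(158 \right)}\right) = \left(-36423 - 36373\right) \left(-8312 + \left(\frac{1}{2} + \frac{1}{4} \cdot 158 \left(3 + 158\right)\right)\right) = - 72796 \left(-8312 + \left(\frac{1}{2} + \frac{1}{4} \cdot 158 \cdot 161\right)\right) = - 72796 \left(-8312 + \left(\frac{1}{2} + \frac{12719}{2}\right)\right) = - 72796 \left(-8312 + 6360\right) = \left(-72796\right) \left(-1952\right) = 142097792$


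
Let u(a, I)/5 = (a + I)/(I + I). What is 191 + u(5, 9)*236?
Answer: 9979/9 ≈ 1108.8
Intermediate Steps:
u(a, I) = 5*(I + a)/(2*I) (u(a, I) = 5*((a + I)/(I + I)) = 5*((I + a)/((2*I))) = 5*((I + a)*(1/(2*I))) = 5*((I + a)/(2*I)) = 5*(I + a)/(2*I))
191 + u(5, 9)*236 = 191 + ((5/2)*(9 + 5)/9)*236 = 191 + ((5/2)*(1/9)*14)*236 = 191 + (35/9)*236 = 191 + 8260/9 = 9979/9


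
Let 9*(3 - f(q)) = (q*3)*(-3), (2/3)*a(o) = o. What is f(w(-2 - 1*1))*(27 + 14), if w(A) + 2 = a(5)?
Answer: 697/2 ≈ 348.50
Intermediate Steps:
a(o) = 3*o/2
w(A) = 11/2 (w(A) = -2 + (3/2)*5 = -2 + 15/2 = 11/2)
f(q) = 3 + q (f(q) = 3 - q*3*(-3)/9 = 3 - 3*q*(-3)/9 = 3 - (-1)*q = 3 + q)
f(w(-2 - 1*1))*(27 + 14) = (3 + 11/2)*(27 + 14) = (17/2)*41 = 697/2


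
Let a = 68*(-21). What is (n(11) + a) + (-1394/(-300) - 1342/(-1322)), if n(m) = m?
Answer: -139934183/99150 ≈ -1411.3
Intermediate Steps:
a = -1428
(n(11) + a) + (-1394/(-300) - 1342/(-1322)) = (11 - 1428) + (-1394/(-300) - 1342/(-1322)) = -1417 + (-1394*(-1/300) - 1342*(-1/1322)) = -1417 + (697/150 + 671/661) = -1417 + 561367/99150 = -139934183/99150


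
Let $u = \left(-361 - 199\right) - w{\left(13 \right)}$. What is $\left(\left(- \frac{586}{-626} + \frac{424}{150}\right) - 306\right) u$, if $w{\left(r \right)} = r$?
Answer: $\frac{1355148629}{7825} \approx 1.7318 \cdot 10^{5}$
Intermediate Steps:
$u = -573$ ($u = \left(-361 - 199\right) - 13 = -560 - 13 = -573$)
$\left(\left(- \frac{586}{-626} + \frac{424}{150}\right) - 306\right) u = \left(\left(- \frac{586}{-626} + \frac{424}{150}\right) - 306\right) \left(-573\right) = \left(\left(\left(-586\right) \left(- \frac{1}{626}\right) + 424 \cdot \frac{1}{150}\right) - 306\right) \left(-573\right) = \left(\left(\frac{293}{313} + \frac{212}{75}\right) - 306\right) \left(-573\right) = \left(\frac{88331}{23475} - 306\right) \left(-573\right) = \left(- \frac{7095019}{23475}\right) \left(-573\right) = \frac{1355148629}{7825}$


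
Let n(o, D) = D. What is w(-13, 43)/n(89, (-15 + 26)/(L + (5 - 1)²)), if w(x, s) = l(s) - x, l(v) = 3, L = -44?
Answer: -448/11 ≈ -40.727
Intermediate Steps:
w(x, s) = 3 - x
w(-13, 43)/n(89, (-15 + 26)/(L + (5 - 1)²)) = (3 - 1*(-13))/(((-15 + 26)/(-44 + (5 - 1)²))) = (3 + 13)/((11/(-44 + 4²))) = 16/((11/(-44 + 16))) = 16/((11/(-28))) = 16/((11*(-1/28))) = 16/(-11/28) = 16*(-28/11) = -448/11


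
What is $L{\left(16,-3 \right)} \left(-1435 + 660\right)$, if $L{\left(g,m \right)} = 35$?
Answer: $-27125$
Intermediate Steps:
$L{\left(16,-3 \right)} \left(-1435 + 660\right) = 35 \left(-1435 + 660\right) = 35 \left(-775\right) = -27125$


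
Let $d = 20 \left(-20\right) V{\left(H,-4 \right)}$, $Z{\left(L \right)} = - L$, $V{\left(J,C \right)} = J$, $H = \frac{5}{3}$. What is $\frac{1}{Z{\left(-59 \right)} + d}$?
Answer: $- \frac{3}{1823} \approx -0.0016456$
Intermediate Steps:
$H = \frac{5}{3}$ ($H = 5 \cdot \frac{1}{3} = \frac{5}{3} \approx 1.6667$)
$d = - \frac{2000}{3}$ ($d = 20 \left(-20\right) \frac{5}{3} = \left(-400\right) \frac{5}{3} = - \frac{2000}{3} \approx -666.67$)
$\frac{1}{Z{\left(-59 \right)} + d} = \frac{1}{\left(-1\right) \left(-59\right) - \frac{2000}{3}} = \frac{1}{59 - \frac{2000}{3}} = \frac{1}{- \frac{1823}{3}} = - \frac{3}{1823}$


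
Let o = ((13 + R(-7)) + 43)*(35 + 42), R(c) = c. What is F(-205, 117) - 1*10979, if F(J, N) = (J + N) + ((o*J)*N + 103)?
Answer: -90506369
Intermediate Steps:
o = 3773 (o = ((13 - 7) + 43)*(35 + 42) = (6 + 43)*77 = 49*77 = 3773)
F(J, N) = 103 + J + N + 3773*J*N (F(J, N) = (J + N) + ((3773*J)*N + 103) = (J + N) + (3773*J*N + 103) = (J + N) + (103 + 3773*J*N) = 103 + J + N + 3773*J*N)
F(-205, 117) - 1*10979 = (103 - 205 + 117 + 3773*(-205)*117) - 1*10979 = (103 - 205 + 117 - 90495405) - 10979 = -90495390 - 10979 = -90506369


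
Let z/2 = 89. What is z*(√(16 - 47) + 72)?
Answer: 12816 + 178*I*√31 ≈ 12816.0 + 991.06*I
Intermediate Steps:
z = 178 (z = 2*89 = 178)
z*(√(16 - 47) + 72) = 178*(√(16 - 47) + 72) = 178*(√(-31) + 72) = 178*(I*√31 + 72) = 178*(72 + I*√31) = 12816 + 178*I*√31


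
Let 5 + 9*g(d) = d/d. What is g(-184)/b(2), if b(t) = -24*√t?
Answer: √2/108 ≈ 0.013095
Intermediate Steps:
g(d) = -4/9 (g(d) = -5/9 + (d/d)/9 = -5/9 + (⅑)*1 = -5/9 + ⅑ = -4/9)
g(-184)/b(2) = -4*(-√2/48)/9 = -(-1)*√2/108 = √2/108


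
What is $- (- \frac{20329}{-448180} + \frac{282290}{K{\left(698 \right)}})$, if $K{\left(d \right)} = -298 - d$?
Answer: $\frac{31624121129}{111596820} \approx 283.38$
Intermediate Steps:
$- (- \frac{20329}{-448180} + \frac{282290}{K{\left(698 \right)}}) = - (- \frac{20329}{-448180} + \frac{282290}{-298 - 698}) = - (\left(-20329\right) \left(- \frac{1}{448180}\right) + \frac{282290}{-298 - 698}) = - (\frac{20329}{448180} + \frac{282290}{-996}) = - (\frac{20329}{448180} + 282290 \left(- \frac{1}{996}\right)) = - (\frac{20329}{448180} - \frac{141145}{498}) = \left(-1\right) \left(- \frac{31624121129}{111596820}\right) = \frac{31624121129}{111596820}$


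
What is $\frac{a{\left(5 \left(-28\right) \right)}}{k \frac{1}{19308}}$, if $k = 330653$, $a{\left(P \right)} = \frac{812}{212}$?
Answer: $\frac{3919524}{17524609} \approx 0.22366$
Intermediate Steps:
$a{\left(P \right)} = \frac{203}{53}$ ($a{\left(P \right)} = 812 \cdot \frac{1}{212} = \frac{203}{53}$)
$\frac{a{\left(5 \left(-28\right) \right)}}{k \frac{1}{19308}} = \frac{203}{53 \cdot \frac{330653}{19308}} = \frac{203}{53} \cdot \frac{19308}{330653} = \frac{3919524}{17524609}$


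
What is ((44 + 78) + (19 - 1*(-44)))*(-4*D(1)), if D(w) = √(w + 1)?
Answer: -740*√2 ≈ -1046.5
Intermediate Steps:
D(w) = √(1 + w)
((44 + 78) + (19 - 1*(-44)))*(-4*D(1)) = ((44 + 78) + (19 - 1*(-44)))*(-4*√(1 + 1)) = (122 + (19 + 44))*(-4*√2) = (122 + 63)*(-4*√2) = 185*(-4*√2) = -740*√2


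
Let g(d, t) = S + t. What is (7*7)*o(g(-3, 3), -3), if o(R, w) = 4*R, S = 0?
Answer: 588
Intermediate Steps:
g(d, t) = t (g(d, t) = 0 + t = t)
(7*7)*o(g(-3, 3), -3) = (7*7)*(4*3) = 49*12 = 588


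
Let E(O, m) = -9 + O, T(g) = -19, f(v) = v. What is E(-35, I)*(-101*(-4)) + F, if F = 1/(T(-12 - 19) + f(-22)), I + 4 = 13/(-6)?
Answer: -728817/41 ≈ -17776.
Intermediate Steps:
I = -37/6 (I = -4 + 13/(-6) = -4 + 13*(-⅙) = -4 - 13/6 = -37/6 ≈ -6.1667)
F = -1/41 (F = 1/(-19 - 22) = 1/(-41) = -1/41 ≈ -0.024390)
E(-35, I)*(-101*(-4)) + F = (-9 - 35)*(-101*(-4)) - 1/41 = -44*404 - 1/41 = -17776 - 1/41 = -728817/41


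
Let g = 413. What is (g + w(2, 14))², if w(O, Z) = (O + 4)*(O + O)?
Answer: 190969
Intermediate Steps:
w(O, Z) = 2*O*(4 + O) (w(O, Z) = (4 + O)*(2*O) = 2*O*(4 + O))
(g + w(2, 14))² = (413 + 2*2*(4 + 2))² = (413 + 2*2*6)² = (413 + 24)² = 437² = 190969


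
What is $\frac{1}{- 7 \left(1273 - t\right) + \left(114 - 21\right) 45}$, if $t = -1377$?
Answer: $- \frac{1}{14365} \approx -6.9614 \cdot 10^{-5}$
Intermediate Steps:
$\frac{1}{- 7 \left(1273 - t\right) + \left(114 - 21\right) 45} = \frac{1}{- 7 \left(1273 - -1377\right) + \left(114 - 21\right) 45} = \frac{1}{- 7 \left(1273 + 1377\right) + 93 \cdot 45} = \frac{1}{\left(-7\right) 2650 + 4185} = \frac{1}{-18550 + 4185} = \frac{1}{-14365} = - \frac{1}{14365}$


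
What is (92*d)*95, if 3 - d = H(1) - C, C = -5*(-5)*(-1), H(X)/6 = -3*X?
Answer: -34960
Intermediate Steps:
H(X) = -18*X (H(X) = 6*(-3*X) = -18*X)
C = -25 (C = 25*(-1) = -25)
d = -4 (d = 3 - (-18*1 - 1*(-25)) = 3 - (-18 + 25) = 3 - 1*7 = 3 - 7 = -4)
(92*d)*95 = (92*(-4))*95 = -368*95 = -34960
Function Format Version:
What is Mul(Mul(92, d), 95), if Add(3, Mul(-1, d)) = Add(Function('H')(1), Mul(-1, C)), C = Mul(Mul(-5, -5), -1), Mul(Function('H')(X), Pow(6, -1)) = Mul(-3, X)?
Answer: -34960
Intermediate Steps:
Function('H')(X) = Mul(-18, X) (Function('H')(X) = Mul(6, Mul(-3, X)) = Mul(-18, X))
C = -25 (C = Mul(25, -1) = -25)
d = -4 (d = Add(3, Mul(-1, Add(Mul(-18, 1), Mul(-1, -25)))) = Add(3, Mul(-1, Add(-18, 25))) = Add(3, Mul(-1, 7)) = Add(3, -7) = -4)
Mul(Mul(92, d), 95) = Mul(Mul(92, -4), 95) = Mul(-368, 95) = -34960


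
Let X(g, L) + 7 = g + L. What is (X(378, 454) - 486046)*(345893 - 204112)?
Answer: -68795118601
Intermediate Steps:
X(g, L) = -7 + L + g (X(g, L) = -7 + (g + L) = -7 + (L + g) = -7 + L + g)
(X(378, 454) - 486046)*(345893 - 204112) = ((-7 + 454 + 378) - 486046)*(345893 - 204112) = (825 - 486046)*141781 = -485221*141781 = -68795118601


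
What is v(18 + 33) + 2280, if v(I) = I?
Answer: 2331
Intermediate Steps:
v(18 + 33) + 2280 = (18 + 33) + 2280 = 51 + 2280 = 2331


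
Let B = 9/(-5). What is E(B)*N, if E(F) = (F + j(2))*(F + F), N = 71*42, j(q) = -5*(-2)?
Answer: -2200716/25 ≈ -88029.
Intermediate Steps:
j(q) = 10
N = 2982
B = -9/5 (B = 9*(-⅕) = -9/5 ≈ -1.8000)
E(F) = 2*F*(10 + F) (E(F) = (F + 10)*(F + F) = (10 + F)*(2*F) = 2*F*(10 + F))
E(B)*N = (2*(-9/5)*(10 - 9/5))*2982 = (2*(-9/5)*(41/5))*2982 = -738/25*2982 = -2200716/25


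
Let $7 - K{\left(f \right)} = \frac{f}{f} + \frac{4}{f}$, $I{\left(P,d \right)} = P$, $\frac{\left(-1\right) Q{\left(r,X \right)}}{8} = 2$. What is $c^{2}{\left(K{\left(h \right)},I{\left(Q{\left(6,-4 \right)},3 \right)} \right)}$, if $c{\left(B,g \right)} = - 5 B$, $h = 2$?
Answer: $400$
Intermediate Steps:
$Q{\left(r,X \right)} = -16$ ($Q{\left(r,X \right)} = \left(-8\right) 2 = -16$)
$K{\left(f \right)} = 6 - \frac{4}{f}$ ($K{\left(f \right)} = 7 - \left(\frac{f}{f} + \frac{4}{f}\right) = 7 - \left(1 + \frac{4}{f}\right) = 6 - \frac{4}{f}$)
$c{\left(B,g \right)} = - 5 B$
$c^{2}{\left(K{\left(h \right)},I{\left(Q{\left(6,-4 \right)},3 \right)} \right)} = \left(- 5 \left(6 - \frac{4}{2}\right)\right)^{2} = \left(- 5 \left(6 - 2\right)\right)^{2} = \left(\left(-5\right) 4\right)^{2} = \left(-20\right)^{2} = 400$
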